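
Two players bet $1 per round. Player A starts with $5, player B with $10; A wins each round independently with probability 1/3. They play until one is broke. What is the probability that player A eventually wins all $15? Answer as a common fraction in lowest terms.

1/1057

Let r = q/p = (2/3)/(1/3) = 2. The recurrence P(i) = p·P(i+1) + q·P(i−1) with P(0)=0, P(15)=1 gives P(i) = (1 − r^i)/(1 − r^15).
P(5) = (1 − (2)^5) / (1 − (2)^15) = 1/1057.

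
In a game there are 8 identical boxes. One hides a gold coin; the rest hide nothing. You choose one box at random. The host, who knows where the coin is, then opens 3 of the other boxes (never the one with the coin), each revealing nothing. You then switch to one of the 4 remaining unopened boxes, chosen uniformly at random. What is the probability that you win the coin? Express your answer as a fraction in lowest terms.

Your original box holds the coin with probability 1/8, so the other 7 collectively hold it with probability 7/8.
The host can always find 3 empty boxes to open, so the reveals don't change that 7/8; it is now spread over the 4 remaining unopened boxes.
P(win by switching) = (7/8) · (1/4) = 7/32.

7/32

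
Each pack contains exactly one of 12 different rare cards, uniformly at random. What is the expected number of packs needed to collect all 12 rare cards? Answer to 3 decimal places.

37.239

After i distinct types are collected, each trial gives a new one with probability (12−i)/12, so the expected wait for the next new type is 12/(12−i).
E = 12/12 + 12/11 + 12/10 + 12/9 + 12/8 + 12/7 + 12/6 + 12/5 + 12/4 + 12/3 + 12/2 + 12/1 = 86021/2310 ≈ 37.239.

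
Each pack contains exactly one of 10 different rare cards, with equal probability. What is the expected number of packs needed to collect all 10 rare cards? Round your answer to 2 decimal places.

29.29

After i distinct types are collected, each trial gives a new one with probability (10−i)/10, so the expected wait for the next new type is 10/(10−i).
E = 10/10 + 10/9 + 10/8 + 10/7 + 10/6 + 10/5 + 10/4 + 10/3 + 10/2 + 10/1 = 7381/252 ≈ 29.29.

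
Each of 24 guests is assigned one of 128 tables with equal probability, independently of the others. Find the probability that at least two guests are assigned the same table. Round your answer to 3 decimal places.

0.900

It's easier to compute the probability that all 24 are distinct.
P(all distinct) = 128/128 · 127/128 · ··· · 105/128 ≈ 0.100.
So the probability of at least one match is 1 − 0.100 = 0.900.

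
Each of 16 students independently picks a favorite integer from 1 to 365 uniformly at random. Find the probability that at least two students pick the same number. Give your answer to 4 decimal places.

0.2836

It's easier to compute the probability that all 16 are distinct.
P(all distinct) = 365/365 · 364/365 · ··· · 350/365 ≈ 0.7164.
So the probability of at least one match is 1 − 0.7164 = 0.2836.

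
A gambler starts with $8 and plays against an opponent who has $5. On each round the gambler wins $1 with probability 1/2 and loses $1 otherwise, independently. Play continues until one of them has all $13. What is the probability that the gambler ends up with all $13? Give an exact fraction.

8/13

With a fair step, P(i) = ½P(i−1) + ½P(i+1) with P(0)=0, P(13)=1 has the linear solution P(i) = i/13.
P(8) = 8/13.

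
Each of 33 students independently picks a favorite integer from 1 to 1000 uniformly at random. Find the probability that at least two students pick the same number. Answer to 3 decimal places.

It's easier to compute the probability that all 33 are distinct.
P(all distinct) = 1000/1000 · 999/1000 · ··· · 968/1000 ≈ 0.586.
So the probability of at least one match is 1 − 0.586 = 0.414.

0.414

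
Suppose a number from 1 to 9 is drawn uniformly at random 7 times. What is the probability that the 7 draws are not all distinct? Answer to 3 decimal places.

0.962

P(all 7 different) = 9/9 · 8/9 · ··· · 3/9 ≈ 0.038.
P(at least two equal) = 1 − 0.038 = 0.962.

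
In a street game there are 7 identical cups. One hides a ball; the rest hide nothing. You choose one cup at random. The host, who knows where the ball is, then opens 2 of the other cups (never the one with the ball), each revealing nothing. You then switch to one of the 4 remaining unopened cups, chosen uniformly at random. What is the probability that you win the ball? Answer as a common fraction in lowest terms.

3/14

Your original cup holds the ball with probability 1/7, so the other 6 collectively hold it with probability 6/7.
The host can always find 2 empty cups to open, so the reveals don't change that 6/7; it is now spread over the 4 remaining unopened cups.
P(win by switching) = (6/7) · (1/4) = 3/14.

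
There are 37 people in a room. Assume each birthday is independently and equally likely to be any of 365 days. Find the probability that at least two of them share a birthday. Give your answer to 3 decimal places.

0.849

It's easier to compute the probability that all 37 are distinct.
P(all distinct) = 365/365 · 364/365 · ··· · 329/365 ≈ 0.151.
So the probability of at least one match is 1 − 0.151 = 0.849.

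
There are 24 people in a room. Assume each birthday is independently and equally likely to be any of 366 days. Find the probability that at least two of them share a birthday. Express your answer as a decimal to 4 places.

0.5373

It's easier to compute the probability that all 24 are distinct.
P(all distinct) = 366/366 · 365/366 · ··· · 343/366 ≈ 0.4627.
So the probability of at least one match is 1 − 0.4627 = 0.5373.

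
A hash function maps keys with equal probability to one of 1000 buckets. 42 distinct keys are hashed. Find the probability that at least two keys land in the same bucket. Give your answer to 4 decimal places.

It's easier to compute the probability that all 42 are distinct.
P(all distinct) = 1000/1000 · 999/1000 · ··· · 959/1000 ≈ 0.4176.
So the probability of at least one match is 1 − 0.4176 = 0.5824.

0.5824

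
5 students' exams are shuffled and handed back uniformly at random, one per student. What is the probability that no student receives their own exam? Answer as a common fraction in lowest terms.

This is the derangement probability: permutations of 5 with no fixed point.
D(5) = 5! · (1 − 1/1! + 1/2! − ··· + (−1)^5/5!) = 44.
P = 44/120 = 11/30.

11/30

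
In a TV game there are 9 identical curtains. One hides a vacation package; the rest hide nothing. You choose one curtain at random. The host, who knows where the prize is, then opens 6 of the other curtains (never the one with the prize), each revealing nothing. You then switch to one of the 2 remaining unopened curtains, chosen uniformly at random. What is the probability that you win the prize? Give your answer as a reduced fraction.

Your original curtain holds the prize with probability 1/9, so the other 8 collectively hold it with probability 8/9.
The host can always find 6 empty curtains to open, so the reveals don't change that 8/9; it is now spread over the 2 remaining unopened curtains.
P(win by switching) = (8/9) · (1/2) = 4/9.

4/9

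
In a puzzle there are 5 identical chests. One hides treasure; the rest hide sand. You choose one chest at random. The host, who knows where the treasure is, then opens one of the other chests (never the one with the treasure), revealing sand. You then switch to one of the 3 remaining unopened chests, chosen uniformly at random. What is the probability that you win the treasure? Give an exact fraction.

Your original chest holds the treasure with probability 1/5, so the other 4 collectively hold it with probability 4/5.
The host can always find an empty chest to open, so this doesn't change that 4/5; it is now spread over the 3 remaining unopened chests.
P(win by switching) = (4/5) · (1/3) = 4/15.

4/15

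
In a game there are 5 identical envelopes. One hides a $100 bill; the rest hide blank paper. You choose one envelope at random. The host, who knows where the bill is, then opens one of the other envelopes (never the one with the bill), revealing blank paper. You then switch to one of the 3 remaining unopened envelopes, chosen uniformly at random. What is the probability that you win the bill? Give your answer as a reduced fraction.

4/15

Your original envelope holds the bill with probability 1/5, so the other 4 collectively hold it with probability 4/5.
The host can always find an empty envelope to open, so this doesn't change that 4/5; it is now spread over the 3 remaining unopened envelopes.
P(win by switching) = (4/5) · (1/3) = 4/15.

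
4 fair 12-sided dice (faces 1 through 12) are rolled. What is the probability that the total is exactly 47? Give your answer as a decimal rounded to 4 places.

There are 12^4 = 20736 equally likely outcomes.
The number of ordered 4-tuples from {1,…,12} summing to 47 is 4.
P(sum = 47) = 4/20736 = 1/5184 ≈ 0.0002.

0.0002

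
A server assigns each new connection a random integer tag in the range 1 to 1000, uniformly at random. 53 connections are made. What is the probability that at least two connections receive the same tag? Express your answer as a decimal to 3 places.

It's easier to compute the probability that all 53 are distinct.
P(all distinct) = 1000/1000 · 999/1000 · ··· · 948/1000 ≈ 0.246.
So the probability of at least one match is 1 − 0.246 = 0.754.

0.754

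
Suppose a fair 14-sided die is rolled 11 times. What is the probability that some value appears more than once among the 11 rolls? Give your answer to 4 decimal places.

P(all 11 different) = 14/14 · 13/14 · ··· · 4/14 ≈ 0.0036.
P(at least two equal) = 1 − 0.0036 = 0.9964.

0.9964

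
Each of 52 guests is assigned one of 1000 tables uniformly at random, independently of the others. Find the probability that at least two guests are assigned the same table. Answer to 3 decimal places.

0.741

It's easier to compute the probability that all 52 are distinct.
P(all distinct) = 1000/1000 · 999/1000 · ··· · 949/1000 ≈ 0.259.
So the probability of at least one match is 1 − 0.259 = 0.741.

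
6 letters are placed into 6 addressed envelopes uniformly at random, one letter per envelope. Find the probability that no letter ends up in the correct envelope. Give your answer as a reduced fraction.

This is the derangement probability: permutations of 6 with no fixed point.
D(6) = 6! · (1 − 1/1! + 1/2! − ··· + (−1)^6/6!) = 265.
P = 265/720 = 53/144.

53/144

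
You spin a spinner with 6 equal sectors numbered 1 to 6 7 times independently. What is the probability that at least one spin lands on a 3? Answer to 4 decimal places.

0.7209

P(no spin lands on a 3) = (5/6)^7 ≈ 0.2791.
P(at least one) = 1 − 0.2791 = 0.7209.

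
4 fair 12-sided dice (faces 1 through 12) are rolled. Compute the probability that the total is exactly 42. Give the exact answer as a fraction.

7/1728

There are 12^4 = 20736 equally likely outcomes.
The number of ordered 4-tuples from {1,…,12} summing to 42 is 84.
P(sum = 42) = 84/20736 = 7/1728.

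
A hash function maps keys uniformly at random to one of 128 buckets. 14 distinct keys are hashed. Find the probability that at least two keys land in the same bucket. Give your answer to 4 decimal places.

It's easier to compute the probability that all 14 are distinct.
P(all distinct) = 128/128 · 127/128 · ··· · 115/128 ≈ 0.4784.
So the probability of at least one match is 1 − 0.4784 = 0.5216.

0.5216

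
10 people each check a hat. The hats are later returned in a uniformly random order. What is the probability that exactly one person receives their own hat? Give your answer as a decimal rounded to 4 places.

Choose which one is fixed: C(10,1) = 10 ways.
The remaining 9 must have no fixed point: D(9) = 133496.
P = 10·133496/3628800 = 16687/45360 ≈ 0.3679.

0.3679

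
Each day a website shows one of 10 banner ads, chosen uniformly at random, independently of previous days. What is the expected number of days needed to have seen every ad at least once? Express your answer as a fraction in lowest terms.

7381/252

After i distinct types are collected, each trial gives a new one with probability (10−i)/10, so the expected wait for the next new type is 10/(10−i).
E = 10/10 + 10/9 + 10/8 + 10/7 + 10/6 + 10/5 + 10/4 + 10/3 + 10/2 + 10/1 = 7381/252.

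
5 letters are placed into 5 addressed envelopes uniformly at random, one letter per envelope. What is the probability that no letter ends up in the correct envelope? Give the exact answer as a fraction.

11/30

This is the derangement probability: permutations of 5 with no fixed point.
D(5) = 5! · (1 − 1/1! + 1/2! − ··· + (−1)^5/5!) = 44.
P = 44/120 = 11/30.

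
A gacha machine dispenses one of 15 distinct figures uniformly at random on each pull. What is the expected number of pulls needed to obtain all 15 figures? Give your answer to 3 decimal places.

After i distinct types are collected, each trial gives a new one with probability (15−i)/15, so the expected wait for the next new type is 15/(15−i).
E = 15/15 + 15/14 + 15/13 + 15/12 + 15/11 + 15/10 + 15/9 + 15/8 + 15/7 + 15/6 + 15/5 + 15/4 + 15/3 + 15/2 + 15/1 = 1195757/24024 ≈ 49.773.

49.773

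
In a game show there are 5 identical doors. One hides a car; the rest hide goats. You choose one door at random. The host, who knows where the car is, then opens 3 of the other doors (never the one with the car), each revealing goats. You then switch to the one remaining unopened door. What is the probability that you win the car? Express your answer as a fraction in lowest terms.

4/5

Your original door holds the car with probability 1/5, so the other 4 collectively hold it with probability 4/5.
The host can always find 3 empty doors to open, so the reveals don't change that 4/5; it is now spread over the 1 remaining unopened door.
P(win by switching) = (4/5) · (1/1) = 4/5.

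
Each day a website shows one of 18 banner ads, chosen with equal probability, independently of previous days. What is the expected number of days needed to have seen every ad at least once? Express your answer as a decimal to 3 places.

After i distinct types are collected, each trial gives a new one with probability (18−i)/18, so the expected wait for the next new type is 18/(18−i).
E = 18/18 + 18/17 + 18/16 + 18/15 + 18/14 + 18/13 + 18/12 + 18/11 + 18/10 + 18/9 + 18/8 + 18/7 + 18/6 + 18/5 + 18/4 + 18/3 + 18/2 + 18/1 = 42822903/680680 ≈ 62.912.

62.912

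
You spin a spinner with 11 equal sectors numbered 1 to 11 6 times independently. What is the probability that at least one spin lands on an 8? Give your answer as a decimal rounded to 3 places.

0.436

P(no spin lands on an 8) = (10/11)^6 ≈ 0.564.
P(at least one) = 1 − 0.564 = 0.436.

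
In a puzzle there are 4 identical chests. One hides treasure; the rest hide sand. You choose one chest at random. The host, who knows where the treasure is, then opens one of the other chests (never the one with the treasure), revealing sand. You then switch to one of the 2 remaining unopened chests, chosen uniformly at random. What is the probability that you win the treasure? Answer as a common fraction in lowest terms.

Your original chest holds the treasure with probability 1/4, so the other 3 collectively hold it with probability 3/4.
The host can always find an empty chest to open, so this doesn't change that 3/4; it is now spread over the 2 remaining unopened chests.
P(win by switching) = (3/4) · (1/2) = 3/8.

3/8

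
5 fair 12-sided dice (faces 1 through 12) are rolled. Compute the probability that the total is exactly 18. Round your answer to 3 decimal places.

There are 12^5 = 248832 equally likely outcomes.
The number of ordered 5-tuples from {1,…,12} summing to 18 is 2355.
P(sum = 18) = 2355/248832 = 785/82944 ≈ 0.009.

0.009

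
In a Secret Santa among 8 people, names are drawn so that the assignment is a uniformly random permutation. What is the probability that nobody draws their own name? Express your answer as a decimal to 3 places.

0.368

This is the derangement probability: permutations of 8 with no fixed point.
D(8) = 8! · (1 − 1/1! + 1/2! − ··· + (−1)^8/8!) = 14833.
P = 14833/40320 = 2119/5760 ≈ 0.368.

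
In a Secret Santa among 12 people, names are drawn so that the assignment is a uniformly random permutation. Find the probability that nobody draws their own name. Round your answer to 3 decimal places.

0.368

This is the derangement probability: permutations of 12 with no fixed point.
D(12) = 12! · (1 − 1/1! + 1/2! − ··· + (−1)^12/12!) = 176214841.
P = 176214841/479001600 = 16019531/43545600 ≈ 0.368.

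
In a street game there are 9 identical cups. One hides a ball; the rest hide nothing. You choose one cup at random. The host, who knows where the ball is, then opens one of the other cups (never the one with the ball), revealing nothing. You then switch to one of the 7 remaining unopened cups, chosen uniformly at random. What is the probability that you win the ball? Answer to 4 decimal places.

Your original cup holds the ball with probability 1/9, so the other 8 collectively hold it with probability 8/9.
The host can always find an empty cup to open, so this doesn't change that 8/9; it is now spread over the 7 remaining unopened cups.
P(win by switching) = (8/9) · (1/7) = 8/63 ≈ 0.1270.

0.1270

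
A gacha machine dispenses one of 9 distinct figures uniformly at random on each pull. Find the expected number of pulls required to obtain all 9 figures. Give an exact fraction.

After i distinct types are collected, each trial gives a new one with probability (9−i)/9, so the expected wait for the next new type is 9/(9−i).
E = 9/9 + 9/8 + 9/7 + 9/6 + 9/5 + 9/4 + 9/3 + 9/2 + 9/1 = 7129/280.

7129/280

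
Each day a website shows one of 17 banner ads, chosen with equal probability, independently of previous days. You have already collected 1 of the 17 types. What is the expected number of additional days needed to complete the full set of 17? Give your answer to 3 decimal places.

57.472

Starting from 1 distinct type, each trial gives a new one with probability (17−i)/17 when i types are held, so the wait for the next new type is 17/(17−i).
E = 17/16 + 17/15 + 17/14 + 17/13 + 17/12 + 17/11 + 17/10 + 17/9 + 17/8 + 17/7 + 17/6 + 17/5 + 17/4 + 17/3 + 17/2 + 17/1 = 41421503/720720 ≈ 57.472.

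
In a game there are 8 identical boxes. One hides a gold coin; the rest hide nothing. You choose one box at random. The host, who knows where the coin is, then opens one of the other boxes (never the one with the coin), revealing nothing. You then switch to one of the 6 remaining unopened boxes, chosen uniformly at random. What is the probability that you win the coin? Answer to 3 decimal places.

0.146

Your original box holds the coin with probability 1/8, so the other 7 collectively hold it with probability 7/8.
The host can always find an empty box to open, so this doesn't change that 7/8; it is now spread over the 6 remaining unopened boxes.
P(win by switching) = (7/8) · (1/6) = 7/48 ≈ 0.146.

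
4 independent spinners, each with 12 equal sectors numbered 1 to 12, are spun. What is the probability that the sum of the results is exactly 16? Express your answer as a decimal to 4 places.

There are 12^4 = 20736 equally likely outcomes.
The number of ordered 4-tuples from {1,…,12} summing to 16 is 451.
P(sum = 16) = 451/20736 ≈ 0.0217.

0.0217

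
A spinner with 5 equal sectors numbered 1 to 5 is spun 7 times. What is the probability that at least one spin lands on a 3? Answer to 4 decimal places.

0.7903

P(no spin lands on a 3) = (4/5)^7 ≈ 0.2097.
P(at least one) = 1 − 0.2097 = 0.7903.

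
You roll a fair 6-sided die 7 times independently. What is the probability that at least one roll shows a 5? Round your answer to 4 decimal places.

0.7209

P(no roll shows a 5) = (5/6)^7 ≈ 0.2791.
P(at least one) = 1 − 0.2791 = 0.7209.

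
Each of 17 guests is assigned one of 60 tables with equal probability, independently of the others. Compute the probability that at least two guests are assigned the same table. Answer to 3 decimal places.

It's easier to compute the probability that all 17 are distinct.
P(all distinct) = 60/60 · 59/60 · ··· · 44/60 ≈ 0.081.
So the probability of at least one match is 1 − 0.081 = 0.919.

0.919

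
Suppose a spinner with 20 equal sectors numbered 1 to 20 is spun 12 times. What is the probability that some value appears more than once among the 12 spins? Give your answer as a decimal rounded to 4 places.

P(all 12 different) = 20/20 · 19/20 · ··· · 9/20 ≈ 0.0147.
P(at least two equal) = 1 − 0.0147 = 0.9853.

0.9853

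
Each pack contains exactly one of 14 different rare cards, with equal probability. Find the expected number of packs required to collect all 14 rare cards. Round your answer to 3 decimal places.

After i distinct types are collected, each trial gives a new one with probability (14−i)/14, so the expected wait for the next new type is 14/(14−i).
E = 14/14 + 14/13 + 14/12 + 14/11 + 14/10 + 14/9 + 14/8 + 14/7 + 14/6 + 14/5 + 14/4 + 14/3 + 14/2 + 14/1 = 1171733/25740 ≈ 45.522.

45.522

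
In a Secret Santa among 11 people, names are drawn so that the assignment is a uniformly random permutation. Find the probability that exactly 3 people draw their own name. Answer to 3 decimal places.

Choose which 3 of the 11 are fixed: C(11,3) = 165 ways.
The remaining 8 must have no fixed point: D(8) = 14833.
P = 165·14833/39916800 = 2119/34560 ≈ 0.061.

0.061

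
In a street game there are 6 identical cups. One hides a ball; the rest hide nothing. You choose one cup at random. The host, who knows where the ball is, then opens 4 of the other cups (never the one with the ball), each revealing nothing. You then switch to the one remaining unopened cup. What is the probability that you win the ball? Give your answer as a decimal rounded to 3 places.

Your original cup holds the ball with probability 1/6, so the other 5 collectively hold it with probability 5/6.
The host can always find 4 empty cups to open, so the reveals don't change that 5/6; it is now spread over the 1 remaining unopened cup.
P(win by switching) = (5/6) · (1/1) = 5/6 ≈ 0.833.

0.833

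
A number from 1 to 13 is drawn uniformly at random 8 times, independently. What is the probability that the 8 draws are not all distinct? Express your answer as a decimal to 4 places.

0.9364

P(all 8 different) = 13/13 · 12/13 · ··· · 6/13 ≈ 0.0636.
P(at least two equal) = 1 − 0.0636 = 0.9364.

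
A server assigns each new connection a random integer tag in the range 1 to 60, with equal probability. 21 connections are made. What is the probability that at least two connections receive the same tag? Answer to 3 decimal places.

0.981

It's easier to compute the probability that all 21 are distinct.
P(all distinct) = 60/60 · 59/60 · ··· · 40/60 ≈ 0.019.
So the probability of at least one match is 1 − 0.019 = 0.981.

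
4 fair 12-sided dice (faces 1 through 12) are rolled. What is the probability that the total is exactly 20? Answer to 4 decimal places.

There are 12^4 = 20736 equally likely outcomes.
The number of ordered 4-tuples from {1,…,12} summing to 20 is 829.
P(sum = 20) = 829/20736 ≈ 0.0400.

0.0400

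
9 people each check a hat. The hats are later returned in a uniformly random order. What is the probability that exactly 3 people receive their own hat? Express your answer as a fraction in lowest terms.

53/864

Choose which 3 of the 9 are fixed: C(9,3) = 84 ways.
The remaining 6 must have no fixed point: D(6) = 265.
P = 84·265/362880 = 53/864.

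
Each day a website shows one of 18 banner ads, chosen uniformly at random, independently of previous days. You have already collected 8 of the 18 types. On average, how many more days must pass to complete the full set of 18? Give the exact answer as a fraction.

Starting from 8 distinct types, each trial gives a new one with probability (18−i)/18 when i types are held, so the wait for the next new type is 18/(18−i).
E = 18/10 + 18/9 + 18/8 + 18/7 + 18/6 + 18/5 + 18/4 + 18/3 + 18/2 + 18/1 = 7381/140.

7381/140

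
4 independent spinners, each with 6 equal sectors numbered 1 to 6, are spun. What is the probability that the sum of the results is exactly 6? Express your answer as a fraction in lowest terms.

There are 6^4 = 1296 equally likely outcomes.
The number of ordered 4-tuples from {1,…,6} summing to 6 is 10.
P(sum = 6) = 10/1296 = 5/648.

5/648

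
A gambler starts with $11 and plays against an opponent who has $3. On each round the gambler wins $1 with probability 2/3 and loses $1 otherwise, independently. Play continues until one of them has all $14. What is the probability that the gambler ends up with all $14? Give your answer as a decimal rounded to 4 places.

0.9996

Let r = q/p = (1/3)/(2/3) = 1/2. The recurrence P(i) = p·P(i+1) + q·P(i−1) with P(0)=0, P(14)=1 gives P(i) = (1 − r^i)/(1 − r^14).
P(11) = (1 − (1/2)^11) / (1 − (1/2)^14) = 16376/16383 ≈ 0.9996.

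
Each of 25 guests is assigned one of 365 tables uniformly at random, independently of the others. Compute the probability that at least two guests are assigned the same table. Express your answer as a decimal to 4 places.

It's easier to compute the probability that all 25 are distinct.
P(all distinct) = 365/365 · 364/365 · ··· · 341/365 ≈ 0.4313.
So the probability of at least one match is 1 − 0.4313 = 0.5687.

0.5687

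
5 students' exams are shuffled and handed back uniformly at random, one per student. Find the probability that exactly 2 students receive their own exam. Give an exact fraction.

Choose which 2 of the 5 are fixed: C(5,2) = 10 ways.
The remaining 3 must have no fixed point: D(3) = 2.
P = 10·2/120 = 1/6.

1/6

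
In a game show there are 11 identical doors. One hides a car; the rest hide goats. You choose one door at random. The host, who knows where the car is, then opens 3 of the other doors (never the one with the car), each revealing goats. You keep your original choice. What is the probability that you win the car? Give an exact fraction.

The host can always open 3 empty doors regardless of your choice, so the reveals give no information about your original door.
P(win by staying) = 1/11.

1/11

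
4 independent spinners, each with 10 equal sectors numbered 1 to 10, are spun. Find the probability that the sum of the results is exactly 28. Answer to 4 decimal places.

0.0415

There are 10^4 = 10000 equally likely outcomes.
The number of ordered 4-tuples from {1,…,10} summing to 28 is 415.
P(sum = 28) = 415/10000 = 83/2000 ≈ 0.0415.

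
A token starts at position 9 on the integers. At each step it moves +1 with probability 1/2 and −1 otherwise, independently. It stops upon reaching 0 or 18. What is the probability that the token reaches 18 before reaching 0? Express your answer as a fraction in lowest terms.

With a fair step, P(i) = ½P(i−1) + ½P(i+1) with P(0)=0, P(18)=1 has the linear solution P(i) = i/18.
P(9) = 9/18 = 1/2.

1/2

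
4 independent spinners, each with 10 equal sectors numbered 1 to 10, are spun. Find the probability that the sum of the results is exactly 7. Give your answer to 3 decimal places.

There are 10^4 = 10000 equally likely outcomes.
The number of ordered 4-tuples from {1,…,10} summing to 7 is 20.
P(sum = 7) = 20/10000 = 1/500 ≈ 0.002.

0.002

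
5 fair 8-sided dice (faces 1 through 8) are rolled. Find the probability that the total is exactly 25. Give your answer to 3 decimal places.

0.068

There are 8^5 = 32768 equally likely outcomes.
The number of ordered 5-tuples from {1,…,8} summing to 25 is 2226.
P(sum = 25) = 2226/32768 = 1113/16384 ≈ 0.068.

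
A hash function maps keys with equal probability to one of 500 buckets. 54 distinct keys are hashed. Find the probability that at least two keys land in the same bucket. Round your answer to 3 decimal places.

It's easier to compute the probability that all 54 are distinct.
P(all distinct) = 500/500 · 499/500 · ··· · 447/500 ≈ 0.051.
So the probability of at least one match is 1 − 0.051 = 0.949.

0.949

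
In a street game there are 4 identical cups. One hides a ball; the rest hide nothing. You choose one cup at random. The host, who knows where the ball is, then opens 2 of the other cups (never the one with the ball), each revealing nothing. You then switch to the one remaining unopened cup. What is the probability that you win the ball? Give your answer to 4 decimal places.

0.7500

Your original cup holds the ball with probability 1/4, so the other 3 collectively hold it with probability 3/4.
The host can always find 2 empty cups to open, so the reveals don't change that 3/4; it is now spread over the 1 remaining unopened cup.
P(win by switching) = (3/4) · (1/1) = 3/4 ≈ 0.7500.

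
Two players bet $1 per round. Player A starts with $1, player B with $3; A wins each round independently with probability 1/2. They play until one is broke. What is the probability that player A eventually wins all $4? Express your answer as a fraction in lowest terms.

1/4

With a fair step, P(i) = ½P(i−1) + ½P(i+1) with P(0)=0, P(4)=1 has the linear solution P(i) = i/4.
P(1) = 1/4.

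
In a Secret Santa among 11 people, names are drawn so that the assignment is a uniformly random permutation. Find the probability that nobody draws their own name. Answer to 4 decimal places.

0.3679

This is the derangement probability: permutations of 11 with no fixed point.
D(11) = 11! · (1 − 1/1! + 1/2! − ··· + (−1)^11/11!) = 14684570.
P = 14684570/39916800 = 1468457/3991680 ≈ 0.3679.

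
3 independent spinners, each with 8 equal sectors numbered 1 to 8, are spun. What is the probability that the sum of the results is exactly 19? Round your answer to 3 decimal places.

0.041

There are 8^3 = 512 equally likely outcomes.
The number of ordered 3-tuples from {1,…,8} summing to 19 is 21.
P(sum = 19) = 21/512 ≈ 0.041.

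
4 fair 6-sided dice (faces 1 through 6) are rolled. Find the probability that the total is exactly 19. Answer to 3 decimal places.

There are 6^4 = 1296 equally likely outcomes.
The number of ordered 4-tuples from {1,…,6} summing to 19 is 56.
P(sum = 19) = 56/1296 = 7/162 ≈ 0.043.

0.043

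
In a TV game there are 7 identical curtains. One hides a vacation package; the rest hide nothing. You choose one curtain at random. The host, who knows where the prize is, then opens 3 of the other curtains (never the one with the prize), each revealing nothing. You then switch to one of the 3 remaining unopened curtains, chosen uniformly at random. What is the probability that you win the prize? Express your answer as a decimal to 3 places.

Your original curtain holds the prize with probability 1/7, so the other 6 collectively hold it with probability 6/7.
The host can always find 3 empty curtains to open, so the reveals don't change that 6/7; it is now spread over the 3 remaining unopened curtains.
P(win by switching) = (6/7) · (1/3) = 2/7 ≈ 0.286.

0.286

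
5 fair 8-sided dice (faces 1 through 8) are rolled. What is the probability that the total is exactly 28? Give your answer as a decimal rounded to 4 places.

0.0449

There are 8^5 = 32768 equally likely outcomes.
The number of ordered 5-tuples from {1,…,8} summing to 28 is 1470.
P(sum = 28) = 1470/32768 = 735/16384 ≈ 0.0449.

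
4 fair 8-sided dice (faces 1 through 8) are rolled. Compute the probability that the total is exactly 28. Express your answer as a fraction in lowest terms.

There are 8^4 = 4096 equally likely outcomes.
The number of ordered 4-tuples from {1,…,8} summing to 28 is 35.
P(sum = 28) = 35/4096.

35/4096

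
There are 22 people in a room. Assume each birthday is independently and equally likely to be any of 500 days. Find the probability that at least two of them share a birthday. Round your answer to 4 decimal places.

It's easier to compute the probability that all 22 are distinct.
P(all distinct) = 500/500 · 499/500 · ··· · 479/500 ≈ 0.6258.
So the probability of at least one match is 1 − 0.6258 = 0.3742.

0.3742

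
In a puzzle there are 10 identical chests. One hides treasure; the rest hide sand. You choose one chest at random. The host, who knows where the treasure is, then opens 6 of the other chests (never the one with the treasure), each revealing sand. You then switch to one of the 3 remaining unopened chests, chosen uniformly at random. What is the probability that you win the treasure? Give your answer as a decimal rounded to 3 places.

Your original chest holds the treasure with probability 1/10, so the other 9 collectively hold it with probability 9/10.
The host can always find 6 empty chests to open, so the reveals don't change that 9/10; it is now spread over the 3 remaining unopened chests.
P(win by switching) = (9/10) · (1/3) = 3/10 ≈ 0.300.

0.300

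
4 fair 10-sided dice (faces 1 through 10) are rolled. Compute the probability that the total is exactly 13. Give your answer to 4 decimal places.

There are 10^4 = 10000 equally likely outcomes.
The number of ordered 4-tuples from {1,…,10} summing to 13 is 220.
P(sum = 13) = 220/10000 = 11/500 ≈ 0.0220.

0.0220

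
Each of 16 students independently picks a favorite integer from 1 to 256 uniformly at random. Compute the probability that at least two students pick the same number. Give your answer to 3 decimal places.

0.380

It's easier to compute the probability that all 16 are distinct.
P(all distinct) = 256/256 · 255/256 · ··· · 241/256 ≈ 0.620.
So the probability of at least one match is 1 − 0.620 = 0.380.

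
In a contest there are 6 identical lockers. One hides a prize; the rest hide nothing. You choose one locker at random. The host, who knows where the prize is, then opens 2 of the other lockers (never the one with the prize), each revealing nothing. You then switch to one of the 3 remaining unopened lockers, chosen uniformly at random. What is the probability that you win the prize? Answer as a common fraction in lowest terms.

5/18

Your original locker holds the prize with probability 1/6, so the other 5 collectively hold it with probability 5/6.
The host can always find 2 empty lockers to open, so the reveals don't change that 5/6; it is now spread over the 3 remaining unopened lockers.
P(win by switching) = (5/6) · (1/3) = 5/18.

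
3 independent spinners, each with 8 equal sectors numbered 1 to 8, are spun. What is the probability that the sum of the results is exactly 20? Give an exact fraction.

There are 8^3 = 512 equally likely outcomes.
The number of ordered 3-tuples from {1,…,8} summing to 20 is 15.
P(sum = 20) = 15/512.

15/512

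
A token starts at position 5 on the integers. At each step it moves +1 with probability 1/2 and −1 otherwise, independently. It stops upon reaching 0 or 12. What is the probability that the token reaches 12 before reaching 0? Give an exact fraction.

5/12

With a fair step, P(i) = ½P(i−1) + ½P(i+1) with P(0)=0, P(12)=1 has the linear solution P(i) = i/12.
P(5) = 5/12.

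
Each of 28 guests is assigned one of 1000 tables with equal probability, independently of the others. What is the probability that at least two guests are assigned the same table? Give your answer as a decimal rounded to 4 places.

0.3172

It's easier to compute the probability that all 28 are distinct.
P(all distinct) = 1000/1000 · 999/1000 · ··· · 973/1000 ≈ 0.6828.
So the probability of at least one match is 1 − 0.6828 = 0.3172.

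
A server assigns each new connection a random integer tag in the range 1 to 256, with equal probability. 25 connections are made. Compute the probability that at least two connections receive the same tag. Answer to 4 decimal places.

It's easier to compute the probability that all 25 are distinct.
P(all distinct) = 256/256 · 255/256 · ··· · 232/256 ≈ 0.2979.
So the probability of at least one match is 1 − 0.2979 = 0.7021.

0.7021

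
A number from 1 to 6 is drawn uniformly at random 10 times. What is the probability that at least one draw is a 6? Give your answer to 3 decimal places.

0.838

P(no draw is a 6) = (5/6)^10 ≈ 0.162.
P(at least one) = 1 − 0.162 = 0.838.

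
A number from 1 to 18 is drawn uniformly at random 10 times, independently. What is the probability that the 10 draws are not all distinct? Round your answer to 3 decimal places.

0.956

P(all 10 different) = 18/18 · 17/18 · ··· · 9/18 ≈ 0.044.
P(at least two equal) = 1 − 0.044 = 0.956.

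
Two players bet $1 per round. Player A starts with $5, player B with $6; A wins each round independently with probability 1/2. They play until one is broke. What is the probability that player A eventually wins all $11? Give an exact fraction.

5/11

With a fair step, P(i) = ½P(i−1) + ½P(i+1) with P(0)=0, P(11)=1 has the linear solution P(i) = i/11.
P(5) = 5/11.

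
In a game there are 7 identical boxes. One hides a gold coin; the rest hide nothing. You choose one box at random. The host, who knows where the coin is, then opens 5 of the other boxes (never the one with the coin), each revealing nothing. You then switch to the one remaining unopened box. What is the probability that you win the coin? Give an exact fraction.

6/7

Your original box holds the coin with probability 1/7, so the other 6 collectively hold it with probability 6/7.
The host can always find 5 empty boxes to open, so the reveals don't change that 6/7; it is now spread over the 1 remaining unopened box.
P(win by switching) = (6/7) · (1/1) = 6/7.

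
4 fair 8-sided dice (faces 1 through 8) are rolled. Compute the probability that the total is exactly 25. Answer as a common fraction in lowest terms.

15/512

There are 8^4 = 4096 equally likely outcomes.
The number of ordered 4-tuples from {1,…,8} summing to 25 is 120.
P(sum = 25) = 120/4096 = 15/512.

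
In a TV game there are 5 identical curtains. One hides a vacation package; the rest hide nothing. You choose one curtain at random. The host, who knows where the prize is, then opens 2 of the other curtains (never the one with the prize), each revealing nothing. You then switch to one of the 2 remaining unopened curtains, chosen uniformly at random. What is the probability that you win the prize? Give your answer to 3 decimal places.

Your original curtain holds the prize with probability 1/5, so the other 4 collectively hold it with probability 4/5.
The host can always find 2 empty curtains to open, so the reveals don't change that 4/5; it is now spread over the 2 remaining unopened curtains.
P(win by switching) = (4/5) · (1/2) = 2/5 ≈ 0.400.

0.400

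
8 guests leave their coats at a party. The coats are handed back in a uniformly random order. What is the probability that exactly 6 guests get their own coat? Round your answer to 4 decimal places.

Choose which 6 of the 8 are fixed: C(8,6) = 28 ways.
The remaining 2 must have no fixed point: D(2) = 1.
P = 28·1/40320 = 1/1440 ≈ 0.0007.

0.0007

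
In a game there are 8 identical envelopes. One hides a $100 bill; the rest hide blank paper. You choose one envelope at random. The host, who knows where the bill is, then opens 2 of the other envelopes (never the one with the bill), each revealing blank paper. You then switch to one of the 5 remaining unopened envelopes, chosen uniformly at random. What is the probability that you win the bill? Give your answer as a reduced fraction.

Your original envelope holds the bill with probability 1/8, so the other 7 collectively hold it with probability 7/8.
The host can always find 2 empty envelopes to open, so the reveals don't change that 7/8; it is now spread over the 5 remaining unopened envelopes.
P(win by switching) = (7/8) · (1/5) = 7/40.

7/40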